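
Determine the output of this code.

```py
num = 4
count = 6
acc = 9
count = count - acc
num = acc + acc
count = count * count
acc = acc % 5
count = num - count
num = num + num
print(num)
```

count = 6-9 = -3
num = 9+9 = 18
count = (-3)*(-3) = 9
acc = 9%5 = 4
count = 18-9 = 9
num = 18+18 = 36

36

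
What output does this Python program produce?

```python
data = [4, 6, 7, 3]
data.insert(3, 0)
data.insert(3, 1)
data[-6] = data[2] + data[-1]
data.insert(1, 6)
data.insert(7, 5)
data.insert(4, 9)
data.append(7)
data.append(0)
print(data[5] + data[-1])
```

insert 0 at 3 → [4, 6, 7, 0, 3]
insert 1 at 3 → [4, 6, 7, 1, 0, 3]
data[-6] = data[2]+data[-1] = 7+3 = 10 → [10, 6, 7, 1, 0, 3]
insert 6 at 1 → [10, 6, 6, 7, 1, 0, 3]
insert 5 at 7 → [10, 6, 6, 7, 1, 0, 3, 5]
insert 9 at 4 → [10, 6, 6, 7, 9, 1, 0, 3, 5]
append 7 → [10, 6, 6, 7, 9, 1, 0, 3, 5, 7]
append 0 → [10, 6, 6, 7, 9, 1, 0, 3, 5, 7, 0]
data[5]+data[-1] = 1+0 = 1

1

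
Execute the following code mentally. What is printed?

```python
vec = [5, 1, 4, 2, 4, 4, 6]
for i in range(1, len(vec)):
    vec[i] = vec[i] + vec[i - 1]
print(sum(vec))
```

i=1: vec[1] = 1+5 = 6 → [5, 6, 4, 2, 4, 4, 6]
i=2: vec[2] = 4+6 = 10 → [5, 6, 10, 2, 4, 4, 6]
i=3: vec[3] = 2+10 = 12 → [5, 6, 10, 12, 4, 4, 6]
i=4: vec[4] = 4+12 = 16 → [5, 6, 10, 12, 16, 4, 6]
i=5: vec[5] = 4+16 = 20 → [5, 6, 10, 12, 16, 20, 6]
i=6: vec[6] = 6+20 = 26 → [5, 6, 10, 12, 16, 20, 26]
sum = 95

95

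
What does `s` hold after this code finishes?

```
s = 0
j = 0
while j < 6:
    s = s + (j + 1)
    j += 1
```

j=0: s = 0+1 = 1
j=1: s = 1+2 = 3
j=2: s = 3+3 = 6
j=3: s = 6+4 = 10
j=4: s = 10+5 = 15
j=5: s = 15+6 = 21

21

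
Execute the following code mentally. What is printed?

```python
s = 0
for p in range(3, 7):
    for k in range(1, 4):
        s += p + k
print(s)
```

p=3,k=1: s = 0+4 = 4
p=3,k=2: s = 4+5 = 9
p=3,k=3: s = 9+6 = 15
p=4,k=1: s = 15+5 = 20
p=4,k=2: s = 20+6 = 26
p=4,k=3: s = 26+7 = 33
p=5,k=1: s = 33+6 = 39
p=5,k=2: s = 39+7 = 46
p=5,k=3: s = 46+8 = 54
p=6,k=1: s = 54+7 = 61
p=6,k=2: s = 61+8 = 69
p=6,k=3: s = 69+9 = 78

78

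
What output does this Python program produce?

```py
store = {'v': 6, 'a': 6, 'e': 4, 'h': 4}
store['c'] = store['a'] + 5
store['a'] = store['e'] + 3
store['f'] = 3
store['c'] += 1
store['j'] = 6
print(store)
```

{'v': 6, 'a': 7, 'e': 4, 'h': 4, 'c': 12, 'f': 3, 'j': 6}

store['c'] = store['a']+5 = 11 → {'v': 6, 'a': 6, 'e': 4, 'h': 4, 'c': 11}
store['a'] = store['e']+3 = 7 → {'v': 6, 'a': 7, 'e': 4, 'h': 4, 'c': 11}
store['f'] = 3 → {'v': 6, 'a': 7, 'e': 4, 'h': 4, 'c': 11, 'f': 3}
store['c'] = 11+1 = 12 → {'v': 6, 'a': 7, 'e': 4, 'h': 4, 'c': 12, 'f': 3}
store['j'] = 6 → {'v': 6, 'a': 7, 'e': 4, 'h': 4, 'c': 12, 'f': 3, 'j': 6}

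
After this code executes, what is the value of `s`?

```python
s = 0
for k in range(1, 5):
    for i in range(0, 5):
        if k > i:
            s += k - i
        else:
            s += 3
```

k=1,i=0: 1>0, s = 0+1 = 1
k=1,i=1: not 1>1, s = 1+3 = 4
k=1,i=2: not 1>2, s = 4+3 = 7
k=1,i=3: not 1>3, s = 7+3 = 10
k=1,i=4: not 1>4, s = 10+3 = 13
k=2,i=0: 2>0, s = 13+2 = 15
k=2,i=1: 2>1, s = 15+1 = 16
k=2,i=2: not 2>2, s = 16+3 = 19
k=2,i=3: not 2>3, s = 19+3 = 22
k=2,i=4: not 2>4, s = 22+3 = 25
k=3,i=0: 3>0, s = 25+3 = 28
k=3,i=1: 3>1, s = 28+2 = 30
k=3,i=2: 3>2, s = 30+1 = 31
k=3,i=3: not 3>3, s = 31+3 = 34
k=3,i=4: not 3>4, s = 34+3 = 37
k=4,i=0: 4>0, s = 37+4 = 41
k=4,i=1: 4>1, s = 41+3 = 44
k=4,i=2: 4>2, s = 44+2 = 46
k=4,i=3: 4>3, s = 46+1 = 47
k=4,i=4: not 4>4, s = 47+3 = 50

50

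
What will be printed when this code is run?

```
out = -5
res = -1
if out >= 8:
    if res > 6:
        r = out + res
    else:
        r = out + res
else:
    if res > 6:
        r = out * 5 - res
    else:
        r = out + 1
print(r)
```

out=-5, res=-1
out >= 8 is False; res > 6 is False
→ r = out + 1 = -4

-4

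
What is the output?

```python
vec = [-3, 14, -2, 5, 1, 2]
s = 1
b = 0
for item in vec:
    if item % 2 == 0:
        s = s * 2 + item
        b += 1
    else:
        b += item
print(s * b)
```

item=-3: not even; b=-3
item=14: even, s = 1*2+14 = 16; b=-2
item=-2: even, s = 16*2+(-2) = 30; b=-1
item=5: not even; b=4
item=1: not even; b=5
item=2: even, s = 30*2+2 = 62; b=6
s*b = 62*6 = 372

372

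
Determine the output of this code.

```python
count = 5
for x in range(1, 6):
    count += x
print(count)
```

x=1: count = 5+1 = 6
x=2: count = 6+2 = 8
x=3: count = 8+3 = 11
x=4: count = 11+4 = 15
x=5: count = 15+5 = 20

20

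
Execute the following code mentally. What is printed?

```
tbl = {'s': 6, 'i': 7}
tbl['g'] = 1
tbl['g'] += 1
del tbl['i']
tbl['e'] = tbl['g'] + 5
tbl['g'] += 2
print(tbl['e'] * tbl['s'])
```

tbl['g'] = 1 → {'s': 6, 'i': 7, 'g': 1}
tbl['g'] = 1+1 = 2 → {'s': 6, 'i': 7, 'g': 2}
del 'i' → {'s': 6, 'g': 2}
tbl['e'] = tbl['g']+5 = 7 → {'s': 6, 'g': 2, 'e': 7}
tbl['g'] = 2+2 = 4 → {'s': 6, 'g': 4, 'e': 7}
tbl['e']*tbl['s'] = 7*6 = 42

42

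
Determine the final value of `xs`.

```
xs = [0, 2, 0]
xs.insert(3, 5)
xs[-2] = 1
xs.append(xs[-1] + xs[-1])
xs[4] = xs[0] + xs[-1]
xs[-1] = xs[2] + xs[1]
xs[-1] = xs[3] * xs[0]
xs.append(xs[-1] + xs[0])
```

insert 5 at 3 → [0, 2, 0, 5]
xs[-2] = 1 → [0, 2, 1, 5]
append xs[-1]+xs[-1] = 5+5 = 10 → [0, 2, 1, 5, 10]
xs[4] = xs[0]+xs[-1] = 0+10 = 10 → [0, 2, 1, 5, 10]
xs[-1] = xs[2]+xs[1] = 1+2 = 3 → [0, 2, 1, 5, 3]
xs[-1] = xs[3]*xs[0] = 5*0 = 0 → [0, 2, 1, 5, 0]
append xs[-1]+xs[0] = 0+0 = 0 → [0, 2, 1, 5, 0, 0]

[0, 2, 1, 5, 0, 0]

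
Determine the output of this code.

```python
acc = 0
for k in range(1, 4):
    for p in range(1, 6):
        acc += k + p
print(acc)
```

k=1,p=1: acc = 0+2 = 2
k=1,p=2: acc = 2+3 = 5
k=1,p=3: acc = 5+4 = 9
k=1,p=4: acc = 9+5 = 14
k=1,p=5: acc = 14+6 = 20
k=2,p=1: acc = 20+3 = 23
k=2,p=2: acc = 23+4 = 27
k=2,p=3: acc = 27+5 = 32
k=2,p=4: acc = 32+6 = 38
k=2,p=5: acc = 38+7 = 45
k=3,p=1: acc = 45+4 = 49
k=3,p=2: acc = 49+5 = 54
k=3,p=3: acc = 54+6 = 60
k=3,p=4: acc = 60+7 = 67
k=3,p=5: acc = 67+8 = 75

75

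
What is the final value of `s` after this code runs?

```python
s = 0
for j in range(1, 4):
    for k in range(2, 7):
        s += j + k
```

j=1,k=2: s = 0+3 = 3
j=1,k=3: s = 3+4 = 7
j=1,k=4: s = 7+5 = 12
j=1,k=5: s = 12+6 = 18
j=1,k=6: s = 18+7 = 25
j=2,k=2: s = 25+4 = 29
j=2,k=3: s = 29+5 = 34
j=2,k=4: s = 34+6 = 40
j=2,k=5: s = 40+7 = 47
j=2,k=6: s = 47+8 = 55
j=3,k=2: s = 55+5 = 60
j=3,k=3: s = 60+6 = 66
j=3,k=4: s = 66+7 = 73
j=3,k=5: s = 73+8 = 81
j=3,k=6: s = 81+9 = 90

90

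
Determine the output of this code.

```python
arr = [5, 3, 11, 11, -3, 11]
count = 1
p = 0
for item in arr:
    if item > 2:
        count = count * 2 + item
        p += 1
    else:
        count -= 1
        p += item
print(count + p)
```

213

item=5: >2, count = 1*2+5 = 7; p=1
item=3: >2, count = 7*2+3 = 17; p=2
item=11: >2, count = 17*2+11 = 45; p=3
item=11: >2, count = 45*2+11 = 101; p=4
item=-3: not >2, count = 101-1 = 100; p=1
item=11: >2, count = 100*2+11 = 211; p=2
count+p = 211+2 = 213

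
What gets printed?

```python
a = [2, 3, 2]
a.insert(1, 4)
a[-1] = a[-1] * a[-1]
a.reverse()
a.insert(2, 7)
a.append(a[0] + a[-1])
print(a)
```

insert 4 at 1 → [2, 4, 3, 2]
a[-1] = a[-1]*a[-1] = 2*2 = 4 → [2, 4, 3, 4]
reverse → [4, 3, 4, 2]
insert 7 at 2 → [4, 3, 7, 4, 2]
append a[0]+a[-1] = 4+2 = 6 → [4, 3, 7, 4, 2, 6]

[4, 3, 7, 4, 2, 6]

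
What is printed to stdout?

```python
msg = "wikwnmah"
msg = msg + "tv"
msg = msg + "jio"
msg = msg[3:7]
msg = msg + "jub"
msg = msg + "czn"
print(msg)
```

wnmajubczn

+ 'tv' → 'wikwnmahtv'
+ 'jio' → 'wikwnmahtvjio'
slice [3:7] → 'wnma'
+ 'jub' → 'wnmajub'
+ 'czn' → 'wnmajubczn'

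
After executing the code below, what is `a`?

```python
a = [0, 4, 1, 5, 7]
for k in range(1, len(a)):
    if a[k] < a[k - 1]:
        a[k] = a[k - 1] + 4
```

[0, 4, 8, 12, 16]

k=1: 4>=0, unchanged → [0, 4, 1, 5, 7]
k=2: 1<4, a[2] = 4+4 = 8 → [0, 4, 8, 5, 7]
k=3: 5<8, a[3] = 8+4 = 12 → [0, 4, 8, 12, 7]
k=4: 7<12, a[4] = 12+4 = 16 → [0, 4, 8, 12, 16]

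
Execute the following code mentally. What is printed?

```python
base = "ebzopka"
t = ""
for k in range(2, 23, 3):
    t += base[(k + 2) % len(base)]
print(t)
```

k=2: add base[4]='p' → 'p'
k=5: add base[0]='e' → 'pe'
k=8: add base[3]='o' → 'peo'
k=11: add base[6]='a' → 'peoa'
k=14: add base[2]='z' → 'peoaz'
k=17: add base[5]='k' → 'peoazk'
k=20: add base[1]='b' → 'peoazkb'

peoazkb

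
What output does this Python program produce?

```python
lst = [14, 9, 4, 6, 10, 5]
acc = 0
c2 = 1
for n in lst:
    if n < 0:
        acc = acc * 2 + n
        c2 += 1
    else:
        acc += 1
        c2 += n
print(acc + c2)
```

55

n=14: not <0, acc = 0+1 = 1; c2=15
n=9: not <0, acc = 1+1 = 2; c2=24
n=4: not <0, acc = 2+1 = 3; c2=28
n=6: not <0, acc = 3+1 = 4; c2=34
n=10: not <0, acc = 4+1 = 5; c2=44
n=5: not <0, acc = 5+1 = 6; c2=49
acc+c2 = 6+49 = 55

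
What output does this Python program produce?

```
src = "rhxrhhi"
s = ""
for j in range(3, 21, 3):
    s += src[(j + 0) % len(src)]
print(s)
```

rixhhh

j=3: add src[3]='r' → 'r'
j=6: add src[6]='i' → 'ri'
j=9: add src[2]='x' → 'rix'
j=12: add src[5]='h' → 'rixh'
j=15: add src[1]='h' → 'rixhh'
j=18: add src[4]='h' → 'rixhhh'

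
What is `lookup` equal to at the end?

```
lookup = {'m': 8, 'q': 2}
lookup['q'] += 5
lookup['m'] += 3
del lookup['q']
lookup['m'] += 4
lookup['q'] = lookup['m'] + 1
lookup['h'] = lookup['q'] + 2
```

lookup['q'] = 2+5 = 7 → {'m': 8, 'q': 7}
lookup['m'] = 8+3 = 11 → {'m': 11, 'q': 7}
del 'q' → {'m': 11}
lookup['m'] = 11+4 = 15 → {'m': 15}
lookup['q'] = lookup['m']+1 = 16 → {'m': 15, 'q': 16}
lookup['h'] = lookup['q']+2 = 18 → {'m': 15, 'q': 16, 'h': 18}

{'m': 15, 'q': 16, 'h': 18}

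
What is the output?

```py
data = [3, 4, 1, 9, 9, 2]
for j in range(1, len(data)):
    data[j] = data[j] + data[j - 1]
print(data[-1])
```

j=1: data[1] = 4+3 = 7 → [3, 7, 1, 9, 9, 2]
j=2: data[2] = 1+7 = 8 → [3, 7, 8, 9, 9, 2]
j=3: data[3] = 9+8 = 17 → [3, 7, 8, 17, 9, 2]
j=4: data[4] = 9+17 = 26 → [3, 7, 8, 17, 26, 2]
j=5: data[5] = 2+26 = 28 → [3, 7, 8, 17, 26, 28]

28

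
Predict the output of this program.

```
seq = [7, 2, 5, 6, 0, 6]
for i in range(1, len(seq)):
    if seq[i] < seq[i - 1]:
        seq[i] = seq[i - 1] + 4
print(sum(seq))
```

i=1: 2<7, seq[1] = 7+4 = 11 → [7, 11, 5, 6, 0, 6]
i=2: 5<11, seq[2] = 11+4 = 15 → [7, 11, 15, 6, 0, 6]
i=3: 6<15, seq[3] = 15+4 = 19 → [7, 11, 15, 19, 0, 6]
i=4: 0<19, seq[4] = 19+4 = 23 → [7, 11, 15, 19, 23, 6]
i=5: 6<23, seq[5] = 23+4 = 27 → [7, 11, 15, 19, 23, 27]
sum = 102

102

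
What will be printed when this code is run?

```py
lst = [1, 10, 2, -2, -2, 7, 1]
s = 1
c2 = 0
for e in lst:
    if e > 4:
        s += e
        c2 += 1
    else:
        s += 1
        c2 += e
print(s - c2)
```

21

e=1: not >4, s = 1+1 = 2; c2=1
e=10: >4, s = 2+10 = 12; c2=2
e=2: not >4, s = 12+1 = 13; c2=4
e=-2: not >4, s = 13+1 = 14; c2=2
e=-2: not >4, s = 14+1 = 15; c2=0
e=7: >4, s = 15+7 = 22; c2=1
e=1: not >4, s = 22+1 = 23; c2=2
s-c2 = 23-2 = 21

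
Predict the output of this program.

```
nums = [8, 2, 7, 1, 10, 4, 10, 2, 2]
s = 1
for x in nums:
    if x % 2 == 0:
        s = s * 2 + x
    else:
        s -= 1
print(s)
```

x=8: even, s = 1*2+8 = 10
x=2: even, s = 10*2+2 = 22
x=7: not even, s = 22-1 = 21
x=1: not even, s = 21-1 = 20
x=10: even, s = 20*2+10 = 50
x=4: even, s = 50*2+4 = 104
x=10: even, s = 104*2+10 = 218
x=2: even, s = 218*2+2 = 438
x=2: even, s = 438*2+2 = 878

878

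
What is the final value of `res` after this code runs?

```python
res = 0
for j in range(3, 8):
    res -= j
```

j=3: res = 0-3 = -3
j=4: res = (-3)-4 = -7
j=5: res = (-7)-5 = -12
j=6: res = (-12)-6 = -18
j=7: res = (-18)-7 = -25

-25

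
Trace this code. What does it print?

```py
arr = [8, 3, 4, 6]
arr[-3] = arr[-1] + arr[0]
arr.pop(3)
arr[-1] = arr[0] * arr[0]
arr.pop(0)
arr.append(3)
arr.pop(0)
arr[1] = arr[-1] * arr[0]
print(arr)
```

[64, 192]

arr[-3] = arr[-1]+arr[0] = 6+8 = 14 → [8, 14, 4, 6]
pop(3) removes 6 → [8, 14, 4]
arr[-1] = arr[0]*arr[0] = 8*8 = 64 → [8, 14, 64]
pop(0) removes 8 → [14, 64]
append 3 → [14, 64, 3]
pop(0) removes 14 → [64, 3]
arr[1] = arr[-1]*arr[0] = 3*64 = 192 → [64, 192]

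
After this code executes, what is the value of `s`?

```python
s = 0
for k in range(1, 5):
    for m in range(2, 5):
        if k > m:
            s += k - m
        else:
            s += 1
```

13

k=1,m=2: not 1>2, s = 0+1 = 1
k=1,m=3: not 1>3, s = 1+1 = 2
k=1,m=4: not 1>4, s = 2+1 = 3
k=2,m=2: not 2>2, s = 3+1 = 4
k=2,m=3: not 2>3, s = 4+1 = 5
k=2,m=4: not 2>4, s = 5+1 = 6
k=3,m=2: 3>2, s = 6+1 = 7
k=3,m=3: not 3>3, s = 7+1 = 8
k=3,m=4: not 3>4, s = 8+1 = 9
k=4,m=2: 4>2, s = 9+2 = 11
k=4,m=3: 4>3, s = 11+1 = 12
k=4,m=4: not 4>4, s = 12+1 = 13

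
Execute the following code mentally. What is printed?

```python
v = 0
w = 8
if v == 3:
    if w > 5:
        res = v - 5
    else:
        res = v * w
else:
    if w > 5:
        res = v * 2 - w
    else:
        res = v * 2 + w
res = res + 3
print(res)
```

v=0, w=8
v == 3 is False; w > 5 is True
→ res = v * 2 - w = -8
res = (-8)+3 = -5

-5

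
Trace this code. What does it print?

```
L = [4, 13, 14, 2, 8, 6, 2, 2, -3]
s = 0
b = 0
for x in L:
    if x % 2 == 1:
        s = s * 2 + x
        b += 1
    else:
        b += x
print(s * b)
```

x=4: not odd; b=4
x=13: odd, s = 0*2+13 = 13; b=5
x=14: not odd; b=19
x=2: not odd; b=21
x=8: not odd; b=29
x=6: not odd; b=35
x=2: not odd; b=37
x=2: not odd; b=39
x=-3: odd, s = 13*2+(-3) = 23; b=40
s*b = 23*40 = 920

920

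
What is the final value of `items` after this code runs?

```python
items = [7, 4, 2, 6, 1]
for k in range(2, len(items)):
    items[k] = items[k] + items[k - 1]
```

k=2: items[2] = 2+4 = 6 → [7, 4, 6, 6, 1]
k=3: items[3] = 6+6 = 12 → [7, 4, 6, 12, 1]
k=4: items[4] = 1+12 = 13 → [7, 4, 6, 12, 13]

[7, 4, 6, 12, 13]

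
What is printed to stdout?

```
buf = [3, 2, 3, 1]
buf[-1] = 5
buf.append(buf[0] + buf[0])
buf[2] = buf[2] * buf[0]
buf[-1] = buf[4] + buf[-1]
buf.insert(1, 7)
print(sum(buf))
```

38

buf[-1] = 5 → [3, 2, 3, 5]
append buf[0]+buf[0] = 3+3 = 6 → [3, 2, 3, 5, 6]
buf[2] = buf[2]*buf[0] = 3*3 = 9 → [3, 2, 9, 5, 6]
buf[-1] = buf[4]+buf[-1] = 6+6 = 12 → [3, 2, 9, 5, 12]
insert 7 at 1 → [3, 7, 2, 9, 5, 12]
sum = 38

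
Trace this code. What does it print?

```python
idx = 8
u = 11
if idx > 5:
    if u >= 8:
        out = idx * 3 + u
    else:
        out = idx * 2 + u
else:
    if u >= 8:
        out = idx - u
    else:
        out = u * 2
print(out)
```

idx=8, u=11
idx > 5 is True; u >= 8 is True
→ out = idx * 3 + u = 35

35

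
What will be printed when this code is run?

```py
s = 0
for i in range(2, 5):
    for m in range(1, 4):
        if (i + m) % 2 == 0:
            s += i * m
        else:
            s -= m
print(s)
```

i=2,m=1: odd sum, s = 0-1 = -1
i=2,m=2: even sum, s = (-1)+4 = 3
i=2,m=3: odd sum, s = 3-3 = 0
i=3,m=1: even sum, s = 0+3 = 3
i=3,m=2: odd sum, s = 3-2 = 1
i=3,m=3: even sum, s = 1+9 = 10
i=4,m=1: odd sum, s = 10-1 = 9
i=4,m=2: even sum, s = 9+8 = 17
i=4,m=3: odd sum, s = 17-3 = 14

14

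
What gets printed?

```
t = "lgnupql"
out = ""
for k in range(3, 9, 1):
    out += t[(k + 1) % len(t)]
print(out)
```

pqllgn

k=3: add t[4]='p' → 'p'
k=4: add t[5]='q' → 'pq'
k=5: add t[6]='l' → 'pql'
k=6: add t[0]='l' → 'pqll'
k=7: add t[1]='g' → 'pqllg'
k=8: add t[2]='n' → 'pqllgn'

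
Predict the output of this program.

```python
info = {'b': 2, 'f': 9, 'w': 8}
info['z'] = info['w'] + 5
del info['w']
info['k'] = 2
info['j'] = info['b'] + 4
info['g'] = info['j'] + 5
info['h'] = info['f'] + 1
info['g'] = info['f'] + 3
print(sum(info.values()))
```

54

info['z'] = info['w']+5 = 13 → {'b': 2, 'f': 9, 'w': 8, 'z': 13}
del 'w' → {'b': 2, 'f': 9, 'z': 13}
info['k'] = 2 → {'b': 2, 'f': 9, 'z': 13, 'k': 2}
info['j'] = info['b']+4 = 6 → {'b': 2, 'f': 9, 'z': 13, 'k': 2, 'j': 6}
info['g'] = info['j']+5 = 11 → {'b': 2, 'f': 9, 'z': 13, 'k': 2, 'j': 6, 'g': 11}
info['h'] = info['f']+1 = 10 → {'b': 2, 'f': 9, 'z': 13, 'k': 2, 'j': 6, 'g': 11, 'h': 10}
info['g'] = info['f']+3 = 12 → {'b': 2, 'f': 9, 'z': 13, 'k': 2, 'j': 6, 'g': 12, 'h': 10}
sum of values = 54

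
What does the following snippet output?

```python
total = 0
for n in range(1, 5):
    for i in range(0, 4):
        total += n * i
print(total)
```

60

n=1,i=0: total = 0+0 = 0
n=1,i=1: total = 0+1 = 1
n=1,i=2: total = 1+2 = 3
n=1,i=3: total = 3+3 = 6
n=2,i=0: total = 6+0 = 6
n=2,i=1: total = 6+2 = 8
n=2,i=2: total = 8+4 = 12
n=2,i=3: total = 12+6 = 18
n=3,i=0: total = 18+0 = 18
n=3,i=1: total = 18+3 = 21
n=3,i=2: total = 21+6 = 27
n=3,i=3: total = 27+9 = 36
n=4,i=0: total = 36+0 = 36
n=4,i=1: total = 36+4 = 40
n=4,i=2: total = 40+8 = 48
n=4,i=3: total = 48+12 = 60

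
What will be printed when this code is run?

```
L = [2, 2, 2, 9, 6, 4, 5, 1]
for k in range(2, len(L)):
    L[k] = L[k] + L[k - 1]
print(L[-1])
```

29

k=2: L[2] = 2+2 = 4 → [2, 2, 4, 9, 6, 4, 5, 1]
k=3: L[3] = 9+4 = 13 → [2, 2, 4, 13, 6, 4, 5, 1]
k=4: L[4] = 6+13 = 19 → [2, 2, 4, 13, 19, 4, 5, 1]
k=5: L[5] = 4+19 = 23 → [2, 2, 4, 13, 19, 23, 5, 1]
k=6: L[6] = 5+23 = 28 → [2, 2, 4, 13, 19, 23, 28, 1]
k=7: L[7] = 1+28 = 29 → [2, 2, 4, 13, 19, 23, 28, 29]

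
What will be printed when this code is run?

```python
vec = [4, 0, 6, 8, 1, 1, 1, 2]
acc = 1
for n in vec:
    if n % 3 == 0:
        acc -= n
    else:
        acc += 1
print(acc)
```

n=4: not %3==0, acc = 1+1 = 2
n=0: %3==0, acc = 2-0 = 2
n=6: %3==0, acc = 2-6 = -4
n=8: not %3==0, acc = (-4)+1 = -3
n=1: not %3==0, acc = (-3)+1 = -2
n=1: not %3==0, acc = (-2)+1 = -1
n=1: not %3==0, acc = (-1)+1 = 0
n=2: not %3==0, acc = 0+1 = 1

1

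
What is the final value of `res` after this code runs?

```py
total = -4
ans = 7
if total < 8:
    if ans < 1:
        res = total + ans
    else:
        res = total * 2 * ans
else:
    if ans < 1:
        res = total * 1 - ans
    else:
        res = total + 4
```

total=-4, ans=7
total < 8 is True; ans < 1 is False
→ res = total * 2 * ans = -56

-56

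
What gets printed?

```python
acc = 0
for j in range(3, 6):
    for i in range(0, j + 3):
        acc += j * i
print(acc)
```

269

j=3,i=0: acc = 0+0 = 0
j=3,i=1: acc = 0+3 = 3
j=3,i=2: acc = 3+6 = 9
j=3,i=3: acc = 9+9 = 18
j=3,i=4: acc = 18+12 = 30
j=3,i=5: acc = 30+15 = 45
j=4,i=0: acc = 45+0 = 45
j=4,i=1: acc = 45+4 = 49
j=4,i=2: acc = 49+8 = 57
j=4,i=3: acc = 57+12 = 69
j=4,i=4: acc = 69+16 = 85
j=4,i=5: acc = 85+20 = 105
j=4,i=6: acc = 105+24 = 129
j=5,i=0: acc = 129+0 = 129
j=5,i=1: acc = 129+5 = 134
j=5,i=2: acc = 134+10 = 144
j=5,i=3: acc = 144+15 = 159
j=5,i=4: acc = 159+20 = 179
j=5,i=5: acc = 179+25 = 204
j=5,i=6: acc = 204+30 = 234
j=5,i=7: acc = 234+35 = 269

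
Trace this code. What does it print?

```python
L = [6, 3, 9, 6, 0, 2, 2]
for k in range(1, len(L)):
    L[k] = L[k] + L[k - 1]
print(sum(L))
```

k=1: L[1] = 3+6 = 9 → [6, 9, 9, 6, 0, 2, 2]
k=2: L[2] = 9+9 = 18 → [6, 9, 18, 6, 0, 2, 2]
k=3: L[3] = 6+18 = 24 → [6, 9, 18, 24, 0, 2, 2]
k=4: L[4] = 0+24 = 24 → [6, 9, 18, 24, 24, 2, 2]
k=5: L[5] = 2+24 = 26 → [6, 9, 18, 24, 24, 26, 2]
k=6: L[6] = 2+26 = 28 → [6, 9, 18, 24, 24, 26, 28]
sum = 135

135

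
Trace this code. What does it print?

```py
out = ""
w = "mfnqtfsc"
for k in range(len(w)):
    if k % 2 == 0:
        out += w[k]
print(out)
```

k=0: add 'm' → 'm'
k=1: skip
k=2: add 'n' → 'mn'
k=3: skip
k=4: add 't' → 'mnt'
k=5: skip
k=6: add 's' → 'mnts'
k=7: skip

mnts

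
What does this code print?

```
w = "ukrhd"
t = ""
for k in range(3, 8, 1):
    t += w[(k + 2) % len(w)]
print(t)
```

ukrhd

k=3: add w[0]='u' → 'u'
k=4: add w[1]='k' → 'uk'
k=5: add w[2]='r' → 'ukr'
k=6: add w[3]='h' → 'ukrh'
k=7: add w[4]='d' → 'ukrhd'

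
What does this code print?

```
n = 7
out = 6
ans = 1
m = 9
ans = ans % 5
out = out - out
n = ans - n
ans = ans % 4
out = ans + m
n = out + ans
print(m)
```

ans = 1%5 = 1
out = 6-6 = 0
n = 1-7 = -6
ans = 1%4 = 1
out = 1+9 = 10
n = 10+1 = 11

9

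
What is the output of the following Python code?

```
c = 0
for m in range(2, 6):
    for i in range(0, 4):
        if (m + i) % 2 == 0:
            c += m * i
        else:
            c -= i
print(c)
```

32

m=2,i=0: even sum, c = 0+0 = 0
m=2,i=1: odd sum, c = 0-1 = -1
m=2,i=2: even sum, c = (-1)+4 = 3
m=2,i=3: odd sum, c = 3-3 = 0
m=3,i=0: odd sum, c = 0-0 = 0
m=3,i=1: even sum, c = 0+3 = 3
m=3,i=2: odd sum, c = 3-2 = 1
m=3,i=3: even sum, c = 1+9 = 10
m=4,i=0: even sum, c = 10+0 = 10
m=4,i=1: odd sum, c = 10-1 = 9
m=4,i=2: even sum, c = 9+8 = 17
m=4,i=3: odd sum, c = 17-3 = 14
m=5,i=0: odd sum, c = 14-0 = 14
m=5,i=1: even sum, c = 14+5 = 19
m=5,i=2: odd sum, c = 19-2 = 17
m=5,i=3: even sum, c = 17+15 = 32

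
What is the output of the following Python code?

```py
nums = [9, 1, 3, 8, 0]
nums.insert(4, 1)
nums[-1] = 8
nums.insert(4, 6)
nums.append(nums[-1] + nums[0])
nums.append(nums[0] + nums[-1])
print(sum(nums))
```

79

insert 1 at 4 → [9, 1, 3, 8, 1, 0]
nums[-1] = 8 → [9, 1, 3, 8, 1, 8]
insert 6 at 4 → [9, 1, 3, 8, 6, 1, 8]
append nums[-1]+nums[0] = 8+9 = 17 → [9, 1, 3, 8, 6, 1, 8, 17]
append nums[0]+nums[-1] = 9+17 = 26 → [9, 1, 3, 8, 6, 1, 8, 17, 26]
sum = 79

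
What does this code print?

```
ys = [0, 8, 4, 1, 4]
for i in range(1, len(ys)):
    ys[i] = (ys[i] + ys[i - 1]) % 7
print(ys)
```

[0, 1, 5, 6, 3]

i=1: ys[1] = (8+0)%7 = 1 → [0, 1, 4, 1, 4]
i=2: ys[2] = (4+1)%7 = 5 → [0, 1, 5, 1, 4]
i=3: ys[3] = (1+5)%7 = 6 → [0, 1, 5, 6, 4]
i=4: ys[4] = (4+6)%7 = 3 → [0, 1, 5, 6, 3]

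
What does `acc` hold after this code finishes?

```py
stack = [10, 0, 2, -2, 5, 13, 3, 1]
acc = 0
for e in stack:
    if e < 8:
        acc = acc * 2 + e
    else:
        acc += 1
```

e=10: not <8, acc = 0+1 = 1
e=0: <8, acc = 1*2+0 = 2
e=2: <8, acc = 2*2+2 = 6
e=-2: <8, acc = 6*2+(-2) = 10
e=5: <8, acc = 10*2+5 = 25
e=13: not <8, acc = 25+1 = 26
e=3: <8, acc = 26*2+3 = 55
e=1: <8, acc = 55*2+1 = 111

111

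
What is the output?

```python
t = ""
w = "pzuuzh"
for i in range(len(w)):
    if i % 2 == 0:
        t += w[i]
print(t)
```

i=0: add 'p' → 'p'
i=1: skip
i=2: add 'u' → 'pu'
i=3: skip
i=4: add 'z' → 'puz'
i=5: skip

puz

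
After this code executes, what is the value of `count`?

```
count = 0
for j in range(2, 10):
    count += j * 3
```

j=2: count = 0+2*3 = 6
j=3: count = 6+3*3 = 15
j=4: count = 15+4*3 = 27
j=5: count = 27+5*3 = 42
j=6: count = 42+6*3 = 60
j=7: count = 60+7*3 = 81
j=8: count = 81+8*3 = 105
j=9: count = 105+9*3 = 132

132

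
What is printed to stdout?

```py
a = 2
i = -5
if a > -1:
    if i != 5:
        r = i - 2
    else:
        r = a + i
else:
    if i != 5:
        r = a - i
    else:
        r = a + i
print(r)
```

a=2, i=-5
a > -1 is True; i != 5 is True
→ r = i - 2 = -7

-7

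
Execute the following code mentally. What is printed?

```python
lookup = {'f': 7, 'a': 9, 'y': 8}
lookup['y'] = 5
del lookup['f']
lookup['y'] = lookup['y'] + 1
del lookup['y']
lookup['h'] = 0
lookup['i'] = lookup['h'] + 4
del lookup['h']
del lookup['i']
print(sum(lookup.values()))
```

9

lookup['y'] = 5 → {'f': 7, 'a': 9, 'y': 5}
del 'f' → {'a': 9, 'y': 5}
lookup['y'] = lookup['y']+1 = 6 → {'a': 9, 'y': 6}
del 'y' → {'a': 9}
lookup['h'] = 0 → {'a': 9, 'h': 0}
lookup['i'] = lookup['h']+4 = 4 → {'a': 9, 'h': 0, 'i': 4}
del 'h' → {'a': 9, 'i': 4}
del 'i' → {'a': 9}
sum of values = 9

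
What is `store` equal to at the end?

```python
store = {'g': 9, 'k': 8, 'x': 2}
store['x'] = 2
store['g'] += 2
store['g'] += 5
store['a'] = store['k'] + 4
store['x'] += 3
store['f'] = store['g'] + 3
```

{'g': 16, 'k': 8, 'x': 5, 'a': 12, 'f': 19}

store['x'] = 2 → {'g': 9, 'k': 8, 'x': 2}
store['g'] = 9+2 = 11 → {'g': 11, 'k': 8, 'x': 2}
store['g'] = 11+5 = 16 → {'g': 16, 'k': 8, 'x': 2}
store['a'] = store['k']+4 = 12 → {'g': 16, 'k': 8, 'x': 2, 'a': 12}
store['x'] = 2+3 = 5 → {'g': 16, 'k': 8, 'x': 5, 'a': 12}
store['f'] = store['g']+3 = 19 → {'g': 16, 'k': 8, 'x': 5, 'a': 12, 'f': 19}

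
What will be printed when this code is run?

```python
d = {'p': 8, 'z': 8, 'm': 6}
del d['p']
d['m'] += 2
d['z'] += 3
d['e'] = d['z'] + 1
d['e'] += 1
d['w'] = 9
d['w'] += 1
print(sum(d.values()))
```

del 'p' → {'z': 8, 'm': 6}
d['m'] = 6+2 = 8 → {'z': 8, 'm': 8}
d['z'] = 8+3 = 11 → {'z': 11, 'm': 8}
d['e'] = d['z']+1 = 12 → {'z': 11, 'm': 8, 'e': 12}
d['e'] = 12+1 = 13 → {'z': 11, 'm': 8, 'e': 13}
d['w'] = 9 → {'z': 11, 'm': 8, 'e': 13, 'w': 9}
d['w'] = 9+1 = 10 → {'z': 11, 'm': 8, 'e': 13, 'w': 10}
sum of values = 42

42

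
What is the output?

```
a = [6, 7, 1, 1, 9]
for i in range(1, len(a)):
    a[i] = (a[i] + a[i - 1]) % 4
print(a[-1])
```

i=1: a[1] = (7+6)%4 = 1 → [6, 1, 1, 1, 9]
i=2: a[2] = (1+1)%4 = 2 → [6, 1, 2, 1, 9]
i=3: a[3] = (1+2)%4 = 3 → [6, 1, 2, 3, 9]
i=4: a[4] = (9+3)%4 = 0 → [6, 1, 2, 3, 0]

0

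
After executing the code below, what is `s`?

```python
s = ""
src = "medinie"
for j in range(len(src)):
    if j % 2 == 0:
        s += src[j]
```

j=0: add 'm' → 'm'
j=1: skip
j=2: add 'd' → 'md'
j=3: skip
j=4: add 'n' → 'mdn'
j=5: skip
j=6: add 'e' → 'mdne'

'mdne'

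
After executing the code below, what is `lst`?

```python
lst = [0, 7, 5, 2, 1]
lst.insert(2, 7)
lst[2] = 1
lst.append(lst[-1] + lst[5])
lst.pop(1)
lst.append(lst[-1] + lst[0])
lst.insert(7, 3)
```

insert 7 at 2 → [0, 7, 7, 5, 2, 1]
lst[2] = 1 → [0, 7, 1, 5, 2, 1]
append lst[-1]+lst[5] = 1+1 = 2 → [0, 7, 1, 5, 2, 1, 2]
pop(1) removes 7 → [0, 1, 5, 2, 1, 2]
append lst[-1]+lst[0] = 2+0 = 2 → [0, 1, 5, 2, 1, 2, 2]
insert 3 at 7 → [0, 1, 5, 2, 1, 2, 2, 3]

[0, 1, 5, 2, 1, 2, 2, 3]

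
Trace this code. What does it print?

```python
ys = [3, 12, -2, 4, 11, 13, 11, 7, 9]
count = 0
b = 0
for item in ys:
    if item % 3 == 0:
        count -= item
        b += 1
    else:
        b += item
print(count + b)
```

item=3: %3==0, count = 0-3 = -3; b=1
item=12: %3==0, count = (-3)-12 = -15; b=2
item=-2: not %3==0; b=0
item=4: not %3==0; b=4
item=11: not %3==0; b=15
item=13: not %3==0; b=28
item=11: not %3==0; b=39
item=7: not %3==0; b=46
item=9: %3==0, count = (-15)-9 = -24; b=47
count+b = (-24)+47 = 23

23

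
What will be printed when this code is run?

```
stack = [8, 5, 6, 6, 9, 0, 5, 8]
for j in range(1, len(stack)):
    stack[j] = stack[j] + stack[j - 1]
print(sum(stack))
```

j=1: stack[1] = 5+8 = 13 → [8, 13, 6, 6, 9, 0, 5, 8]
j=2: stack[2] = 6+13 = 19 → [8, 13, 19, 6, 9, 0, 5, 8]
j=3: stack[3] = 6+19 = 25 → [8, 13, 19, 25, 9, 0, 5, 8]
j=4: stack[4] = 9+25 = 34 → [8, 13, 19, 25, 34, 0, 5, 8]
j=5: stack[5] = 0+34 = 34 → [8, 13, 19, 25, 34, 34, 5, 8]
j=6: stack[6] = 5+34 = 39 → [8, 13, 19, 25, 34, 34, 39, 8]
j=7: stack[7] = 8+39 = 47 → [8, 13, 19, 25, 34, 34, 39, 47]
sum = 219

219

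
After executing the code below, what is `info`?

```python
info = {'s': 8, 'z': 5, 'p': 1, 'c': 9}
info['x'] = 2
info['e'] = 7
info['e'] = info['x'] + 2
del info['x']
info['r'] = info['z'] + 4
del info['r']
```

info['x'] = 2 → {'s': 8, 'z': 5, 'p': 1, 'c': 9, 'x': 2}
info['e'] = 7 → {'s': 8, 'z': 5, 'p': 1, 'c': 9, 'x': 2, 'e': 7}
info['e'] = info['x']+2 = 4 → {'s': 8, 'z': 5, 'p': 1, 'c': 9, 'x': 2, 'e': 4}
del 'x' → {'s': 8, 'z': 5, 'p': 1, 'c': 9, 'e': 4}
info['r'] = info['z']+4 = 9 → {'s': 8, 'z': 5, 'p': 1, 'c': 9, 'e': 4, 'r': 9}
del 'r' → {'s': 8, 'z': 5, 'p': 1, 'c': 9, 'e': 4}

{'s': 8, 'z': 5, 'p': 1, 'c': 9, 'e': 4}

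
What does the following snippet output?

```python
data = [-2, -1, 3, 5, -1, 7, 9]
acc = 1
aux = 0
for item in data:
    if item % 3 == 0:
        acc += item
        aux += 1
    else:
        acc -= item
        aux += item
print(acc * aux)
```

50

item=-2: not %3==0, acc = 1-(-2) = 3; aux=-2
item=-1: not %3==0, acc = 3-(-1) = 4; aux=-3
item=3: %3==0, acc = 4+3 = 7; aux=-2
item=5: not %3==0, acc = 7-5 = 2; aux=3
item=-1: not %3==0, acc = 2-(-1) = 3; aux=2
item=7: not %3==0, acc = 3-7 = -4; aux=9
item=9: %3==0, acc = (-4)+9 = 5; aux=10
acc*aux = 5*10 = 50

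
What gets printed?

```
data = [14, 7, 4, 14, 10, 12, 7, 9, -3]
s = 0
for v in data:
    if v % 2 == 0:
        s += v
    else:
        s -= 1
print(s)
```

50

v=14: even, s = 0+14 = 14
v=7: not even, s = 14-1 = 13
v=4: even, s = 13+4 = 17
v=14: even, s = 17+14 = 31
v=10: even, s = 31+10 = 41
v=12: even, s = 41+12 = 53
v=7: not even, s = 53-1 = 52
v=9: not even, s = 52-1 = 51
v=-3: not even, s = 51-1 = 50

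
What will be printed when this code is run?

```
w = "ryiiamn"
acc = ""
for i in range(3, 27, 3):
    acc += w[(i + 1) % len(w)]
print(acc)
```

i=3: add w[4]='a' → 'a'
i=6: add w[0]='r' → 'ar'
i=9: add w[3]='i' → 'ari'
i=12: add w[6]='n' → 'arin'
i=15: add w[2]='i' → 'arini'
i=18: add w[5]='m' → 'arinim'
i=21: add w[1]='y' → 'arinimy'
i=24: add w[4]='a' → 'arinimya'

arinimya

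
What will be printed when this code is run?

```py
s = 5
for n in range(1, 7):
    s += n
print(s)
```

n=1: s = 5+1 = 6
n=2: s = 6+2 = 8
n=3: s = 8+3 = 11
n=4: s = 11+4 = 15
n=5: s = 15+5 = 20
n=6: s = 20+6 = 26

26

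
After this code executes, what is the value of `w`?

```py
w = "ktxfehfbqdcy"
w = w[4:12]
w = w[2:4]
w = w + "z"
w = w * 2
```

slice [4:12] → 'ehfbqdcy'
slice [2:4] → 'fb'
+ 'z' → 'fbz'
repeat ×2 → 'fbzfbz'

'fbzfbz'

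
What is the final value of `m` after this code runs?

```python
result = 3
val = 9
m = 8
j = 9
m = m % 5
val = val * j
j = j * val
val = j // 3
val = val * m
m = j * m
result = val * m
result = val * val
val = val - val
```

m = 8%5 = 3
val = 9*9 = 81
j = 9*81 = 729
val = 729//3 = 243
val = 243*3 = 729
m = 729*3 = 2187
result = 729*2187 = 1594323
result = 729*729 = 531441
val = 729-729 = 0

2187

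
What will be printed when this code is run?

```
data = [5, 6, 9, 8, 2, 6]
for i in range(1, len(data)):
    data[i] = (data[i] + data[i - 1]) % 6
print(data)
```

[5, 5, 2, 4, 0, 0]

i=1: data[1] = (6+5)%6 = 5 → [5, 5, 9, 8, 2, 6]
i=2: data[2] = (9+5)%6 = 2 → [5, 5, 2, 8, 2, 6]
i=3: data[3] = (8+2)%6 = 4 → [5, 5, 2, 4, 2, 6]
i=4: data[4] = (2+4)%6 = 0 → [5, 5, 2, 4, 0, 6]
i=5: data[5] = (6+0)%6 = 0 → [5, 5, 2, 4, 0, 0]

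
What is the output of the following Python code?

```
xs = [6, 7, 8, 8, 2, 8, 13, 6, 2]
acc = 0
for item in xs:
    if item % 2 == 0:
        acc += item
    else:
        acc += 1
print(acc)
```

item=6: even, acc = 0+6 = 6
item=7: not even, acc = 6+1 = 7
item=8: even, acc = 7+8 = 15
item=8: even, acc = 15+8 = 23
item=2: even, acc = 23+2 = 25
item=8: even, acc = 25+8 = 33
item=13: not even, acc = 33+1 = 34
item=6: even, acc = 34+6 = 40
item=2: even, acc = 40+2 = 42

42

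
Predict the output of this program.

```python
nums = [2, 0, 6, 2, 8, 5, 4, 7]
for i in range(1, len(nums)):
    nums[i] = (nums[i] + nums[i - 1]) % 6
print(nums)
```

[2, 2, 2, 4, 0, 5, 3, 4]

i=1: nums[1] = (0+2)%6 = 2 → [2, 2, 6, 2, 8, 5, 4, 7]
i=2: nums[2] = (6+2)%6 = 2 → [2, 2, 2, 2, 8, 5, 4, 7]
i=3: nums[3] = (2+2)%6 = 4 → [2, 2, 2, 4, 8, 5, 4, 7]
i=4: nums[4] = (8+4)%6 = 0 → [2, 2, 2, 4, 0, 5, 4, 7]
i=5: nums[5] = (5+0)%6 = 5 → [2, 2, 2, 4, 0, 5, 4, 7]
i=6: nums[6] = (4+5)%6 = 3 → [2, 2, 2, 4, 0, 5, 3, 7]
i=7: nums[7] = (7+3)%6 = 4 → [2, 2, 2, 4, 0, 5, 3, 4]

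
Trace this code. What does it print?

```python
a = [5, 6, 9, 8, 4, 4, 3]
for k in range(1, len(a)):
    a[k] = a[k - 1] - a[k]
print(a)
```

k=1: a[1] = 5-6 = -1 → [5, -1, 9, 8, 4, 4, 3]
k=2: a[2] = (-1)-9 = -10 → [5, -1, -10, 8, 4, 4, 3]
k=3: a[3] = (-10)-8 = -18 → [5, -1, -10, -18, 4, 4, 3]
k=4: a[4] = (-18)-4 = -22 → [5, -1, -10, -18, -22, 4, 3]
k=5: a[5] = (-22)-4 = -26 → [5, -1, -10, -18, -22, -26, 3]
k=6: a[6] = (-26)-3 = -29 → [5, -1, -10, -18, -22, -26, -29]

[5, -1, -10, -18, -22, -26, -29]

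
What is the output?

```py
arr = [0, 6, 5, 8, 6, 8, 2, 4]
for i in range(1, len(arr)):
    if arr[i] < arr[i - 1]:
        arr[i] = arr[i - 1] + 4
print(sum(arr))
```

i=1: 6>=0, unchanged → [0, 6, 5, 8, 6, 8, 2, 4]
i=2: 5<6, arr[2] = 6+4 = 10 → [0, 6, 10, 8, 6, 8, 2, 4]
i=3: 8<10, arr[3] = 10+4 = 14 → [0, 6, 10, 14, 6, 8, 2, 4]
i=4: 6<14, arr[4] = 14+4 = 18 → [0, 6, 10, 14, 18, 8, 2, 4]
i=5: 8<18, arr[5] = 18+4 = 22 → [0, 6, 10, 14, 18, 22, 2, 4]
i=6: 2<22, arr[6] = 22+4 = 26 → [0, 6, 10, 14, 18, 22, 26, 4]
i=7: 4<26, arr[7] = 26+4 = 30 → [0, 6, 10, 14, 18, 22, 26, 30]
sum = 126

126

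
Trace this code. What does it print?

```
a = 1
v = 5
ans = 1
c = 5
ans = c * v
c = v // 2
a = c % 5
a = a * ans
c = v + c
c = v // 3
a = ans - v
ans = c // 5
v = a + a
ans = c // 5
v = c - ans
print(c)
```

1

ans = 5*5 = 25
c = 5//2 = 2
a = 2%5 = 2
a = 2*25 = 50
c = 5+2 = 7
c = 5//3 = 1
a = 25-5 = 20
ans = 1//5 = 0
v = 20+20 = 40
ans = 1//5 = 0
v = 1-0 = 1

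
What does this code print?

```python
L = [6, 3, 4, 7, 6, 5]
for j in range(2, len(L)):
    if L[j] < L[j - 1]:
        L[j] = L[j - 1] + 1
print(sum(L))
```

37

j=2: 4>=3, unchanged → [6, 3, 4, 7, 6, 5]
j=3: 7>=4, unchanged → [6, 3, 4, 7, 6, 5]
j=4: 6<7, L[4] = 7+1 = 8 → [6, 3, 4, 7, 8, 5]
j=5: 5<8, L[5] = 8+1 = 9 → [6, 3, 4, 7, 8, 9]
sum = 37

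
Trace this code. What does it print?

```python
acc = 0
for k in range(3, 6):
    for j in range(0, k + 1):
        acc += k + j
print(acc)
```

93

k=3,j=0: acc = 0+3 = 3
k=3,j=1: acc = 3+4 = 7
k=3,j=2: acc = 7+5 = 12
k=3,j=3: acc = 12+6 = 18
k=4,j=0: acc = 18+4 = 22
k=4,j=1: acc = 22+5 = 27
k=4,j=2: acc = 27+6 = 33
k=4,j=3: acc = 33+7 = 40
k=4,j=4: acc = 40+8 = 48
k=5,j=0: acc = 48+5 = 53
k=5,j=1: acc = 53+6 = 59
k=5,j=2: acc = 59+7 = 66
k=5,j=3: acc = 66+8 = 74
k=5,j=4: acc = 74+9 = 83
k=5,j=5: acc = 83+10 = 93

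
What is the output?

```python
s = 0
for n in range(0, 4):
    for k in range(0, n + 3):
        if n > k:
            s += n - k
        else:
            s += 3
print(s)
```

n=0,k=0: not 0>0, s = 0+3 = 3
n=0,k=1: not 0>1, s = 3+3 = 6
n=0,k=2: not 0>2, s = 6+3 = 9
n=1,k=0: 1>0, s = 9+1 = 10
n=1,k=1: not 1>1, s = 10+3 = 13
n=1,k=2: not 1>2, s = 13+3 = 16
n=1,k=3: not 1>3, s = 16+3 = 19
n=2,k=0: 2>0, s = 19+2 = 21
n=2,k=1: 2>1, s = 21+1 = 22
n=2,k=2: not 2>2, s = 22+3 = 25
n=2,k=3: not 2>3, s = 25+3 = 28
n=2,k=4: not 2>4, s = 28+3 = 31
n=3,k=0: 3>0, s = 31+3 = 34
n=3,k=1: 3>1, s = 34+2 = 36
n=3,k=2: 3>2, s = 36+1 = 37
n=3,k=3: not 3>3, s = 37+3 = 40
n=3,k=4: not 3>4, s = 40+3 = 43
n=3,k=5: not 3>5, s = 43+3 = 46

46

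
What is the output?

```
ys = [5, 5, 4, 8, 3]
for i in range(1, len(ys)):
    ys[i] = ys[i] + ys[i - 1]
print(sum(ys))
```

76

i=1: ys[1] = 5+5 = 10 → [5, 10, 4, 8, 3]
i=2: ys[2] = 4+10 = 14 → [5, 10, 14, 8, 3]
i=3: ys[3] = 8+14 = 22 → [5, 10, 14, 22, 3]
i=4: ys[4] = 3+22 = 25 → [5, 10, 14, 22, 25]
sum = 76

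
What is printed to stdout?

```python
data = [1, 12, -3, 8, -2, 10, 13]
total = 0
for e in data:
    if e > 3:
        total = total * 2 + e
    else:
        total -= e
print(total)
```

e=1: not >3, total = 0-1 = -1
e=12: >3, total = (-1)*2+12 = 10
e=-3: not >3, total = 10-(-3) = 13
e=8: >3, total = 13*2+8 = 34
e=-2: not >3, total = 34-(-2) = 36
e=10: >3, total = 36*2+10 = 82
e=13: >3, total = 82*2+13 = 177

177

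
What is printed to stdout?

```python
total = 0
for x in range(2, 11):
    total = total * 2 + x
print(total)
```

1524

x=2: total = 0*2+2 = 2
x=3: total = 2*2+3 = 7
x=4: total = 7*2+4 = 18
x=5: total = 18*2+5 = 41
x=6: total = 41*2+6 = 88
x=7: total = 88*2+7 = 183
x=8: total = 183*2+8 = 374
x=9: total = 374*2+9 = 757
x=10: total = 757*2+10 = 1524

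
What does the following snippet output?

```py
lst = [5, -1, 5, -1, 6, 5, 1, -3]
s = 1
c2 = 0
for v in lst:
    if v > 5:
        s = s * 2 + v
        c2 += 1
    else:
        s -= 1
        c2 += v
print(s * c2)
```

v=5: not >5, s = 1-1 = 0; c2=5
v=-1: not >5, s = 0-1 = -1; c2=4
v=5: not >5, s = (-1)-1 = -2; c2=9
v=-1: not >5, s = (-2)-1 = -3; c2=8
v=6: >5, s = (-3)*2+6 = 0; c2=9
v=5: not >5, s = 0-1 = -1; c2=14
v=1: not >5, s = (-1)-1 = -2; c2=15
v=-3: not >5, s = (-2)-1 = -3; c2=12
s*c2 = (-3)*12 = -36

-36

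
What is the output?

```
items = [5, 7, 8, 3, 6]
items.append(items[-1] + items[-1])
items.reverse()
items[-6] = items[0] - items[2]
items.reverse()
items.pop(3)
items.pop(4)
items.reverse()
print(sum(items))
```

26

append items[-1]+items[-1] = 6+6 = 12 → [5, 7, 8, 3, 6, 12]
reverse → [12, 6, 3, 8, 7, 5]
items[-6] = items[0]-items[2] = 12-3 = 9 → [9, 6, 3, 8, 7, 5]
reverse → [5, 7, 8, 3, 6, 9]
pop(3) removes 3 → [5, 7, 8, 6, 9]
pop(4) removes 9 → [5, 7, 8, 6]
reverse → [6, 8, 7, 5]
sum = 26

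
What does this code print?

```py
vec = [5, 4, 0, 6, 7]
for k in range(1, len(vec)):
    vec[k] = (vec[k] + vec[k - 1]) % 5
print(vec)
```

[5, 4, 4, 0, 2]

k=1: vec[1] = (4+5)%5 = 4 → [5, 4, 0, 6, 7]
k=2: vec[2] = (0+4)%5 = 4 → [5, 4, 4, 6, 7]
k=3: vec[3] = (6+4)%5 = 0 → [5, 4, 4, 0, 7]
k=4: vec[4] = (7+0)%5 = 2 → [5, 4, 4, 0, 2]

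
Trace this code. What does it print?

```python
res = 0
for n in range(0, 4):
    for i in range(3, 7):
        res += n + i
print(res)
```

n=0,i=3: res = 0+3 = 3
n=0,i=4: res = 3+4 = 7
n=0,i=5: res = 7+5 = 12
n=0,i=6: res = 12+6 = 18
n=1,i=3: res = 18+4 = 22
n=1,i=4: res = 22+5 = 27
n=1,i=5: res = 27+6 = 33
n=1,i=6: res = 33+7 = 40
n=2,i=3: res = 40+5 = 45
n=2,i=4: res = 45+6 = 51
n=2,i=5: res = 51+7 = 58
n=2,i=6: res = 58+8 = 66
n=3,i=3: res = 66+6 = 72
n=3,i=4: res = 72+7 = 79
n=3,i=5: res = 79+8 = 87
n=3,i=6: res = 87+9 = 96

96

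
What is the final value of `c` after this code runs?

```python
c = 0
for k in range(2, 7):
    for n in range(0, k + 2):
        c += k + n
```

210

k=2,n=0: c = 0+2 = 2
k=2,n=1: c = 2+3 = 5
k=2,n=2: c = 5+4 = 9
k=2,n=3: c = 9+5 = 14
k=3,n=0: c = 14+3 = 17
k=3,n=1: c = 17+4 = 21
k=3,n=2: c = 21+5 = 26
k=3,n=3: c = 26+6 = 32
k=3,n=4: c = 32+7 = 39
k=4,n=0: c = 39+4 = 43
k=4,n=1: c = 43+5 = 48
k=4,n=2: c = 48+6 = 54
k=4,n=3: c = 54+7 = 61
k=4,n=4: c = 61+8 = 69
k=4,n=5: c = 69+9 = 78
k=5,n=0: c = 78+5 = 83
k=5,n=1: c = 83+6 = 89
k=5,n=2: c = 89+7 = 96
k=5,n=3: c = 96+8 = 104
k=5,n=4: c = 104+9 = 113
k=5,n=5: c = 113+10 = 123
k=5,n=6: c = 123+11 = 134
k=6,n=0: c = 134+6 = 140
k=6,n=1: c = 140+7 = 147
k=6,n=2: c = 147+8 = 155
k=6,n=3: c = 155+9 = 164
k=6,n=4: c = 164+10 = 174
k=6,n=5: c = 174+11 = 185
k=6,n=6: c = 185+12 = 197
k=6,n=7: c = 197+13 = 210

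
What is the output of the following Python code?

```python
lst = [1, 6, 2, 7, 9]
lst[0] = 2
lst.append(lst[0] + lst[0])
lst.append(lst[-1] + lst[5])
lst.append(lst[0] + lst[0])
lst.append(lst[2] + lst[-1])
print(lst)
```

lst[0] = 2 → [2, 6, 2, 7, 9]
append lst[0]+lst[0] = 2+2 = 4 → [2, 6, 2, 7, 9, 4]
append lst[-1]+lst[5] = 4+4 = 8 → [2, 6, 2, 7, 9, 4, 8]
append lst[0]+lst[0] = 2+2 = 4 → [2, 6, 2, 7, 9, 4, 8, 4]
append lst[2]+lst[-1] = 2+4 = 6 → [2, 6, 2, 7, 9, 4, 8, 4, 6]

[2, 6, 2, 7, 9, 4, 8, 4, 6]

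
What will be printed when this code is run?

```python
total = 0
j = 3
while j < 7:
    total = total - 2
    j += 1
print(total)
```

-8

j=3: total = 0-2 = -2
j=4: total = (-2)-2 = -4
j=5: total = (-4)-2 = -6
j=6: total = (-6)-2 = -8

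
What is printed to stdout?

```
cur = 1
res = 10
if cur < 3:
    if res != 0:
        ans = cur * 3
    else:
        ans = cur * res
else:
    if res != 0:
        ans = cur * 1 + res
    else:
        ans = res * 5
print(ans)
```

3

cur=1, res=10
cur < 3 is True; res != 0 is True
→ ans = cur * 3 = 3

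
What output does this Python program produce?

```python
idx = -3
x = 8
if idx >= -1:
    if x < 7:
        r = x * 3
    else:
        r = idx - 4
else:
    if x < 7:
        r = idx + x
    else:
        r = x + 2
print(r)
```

idx=-3, x=8
idx >= -1 is False; x < 7 is False
→ r = x + 2 = 10

10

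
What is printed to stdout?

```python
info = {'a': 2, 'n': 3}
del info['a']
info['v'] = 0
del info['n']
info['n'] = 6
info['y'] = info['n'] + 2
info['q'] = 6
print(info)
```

del 'a' → {'n': 3}
info['v'] = 0 → {'n': 3, 'v': 0}
del 'n' → {'v': 0}
info['n'] = 6 → {'v': 0, 'n': 6}
info['y'] = info['n']+2 = 8 → {'v': 0, 'n': 6, 'y': 8}
info['q'] = 6 → {'v': 0, 'n': 6, 'y': 8, 'q': 6}

{'v': 0, 'n': 6, 'y': 8, 'q': 6}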